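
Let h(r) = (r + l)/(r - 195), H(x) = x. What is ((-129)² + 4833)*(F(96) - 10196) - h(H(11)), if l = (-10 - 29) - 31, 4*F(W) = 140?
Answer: -40148305835/184 ≈ -2.1820e+8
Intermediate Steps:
F(W) = 35 (F(W) = (¼)*140 = 35)
l = -70 (l = -39 - 31 = -70)
h(r) = (-70 + r)/(-195 + r) (h(r) = (r - 70)/(r - 195) = (-70 + r)/(-195 + r))
((-129)² + 4833)*(F(96) - 10196) - h(H(11)) = ((-129)² + 4833)*(35 - 10196) - (-70 + 11)/(-195 + 11) = (16641 + 4833)*(-10161) - (-59)/(-184) = 21474*(-10161) - (-1)*(-59)/184 = -218197314 - 1*59/184 = -218197314 - 59/184 = -40148305835/184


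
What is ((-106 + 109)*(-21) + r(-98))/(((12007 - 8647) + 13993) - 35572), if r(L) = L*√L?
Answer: 21/6073 + 686*I*√2/18219 ≈ 0.0034579 + 0.053249*I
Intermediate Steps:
r(L) = L^(3/2)
((-106 + 109)*(-21) + r(-98))/(((12007 - 8647) + 13993) - 35572) = ((-106 + 109)*(-21) + (-98)^(3/2))/(((12007 - 8647) + 13993) - 35572) = (3*(-21) - 686*I*√2)/((3360 + 13993) - 35572) = (-63 - 686*I*√2)/(17353 - 35572) = (-63 - 686*I*√2)/(-18219) = (-63 - 686*I*√2)*(-1/18219) = 21/6073 + 686*I*√2/18219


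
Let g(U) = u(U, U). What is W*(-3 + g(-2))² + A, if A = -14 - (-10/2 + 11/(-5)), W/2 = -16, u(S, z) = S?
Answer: -4034/5 ≈ -806.80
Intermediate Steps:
g(U) = U
W = -32 (W = 2*(-16) = -32)
A = -34/5 (A = -14 - (-10*½ + 11*(-⅕)) = -14 - (-5 - 11/5) = -14 - 1*(-36/5) = -14 + 36/5 = -34/5 ≈ -6.8000)
W*(-3 + g(-2))² + A = -32*(-3 - 2)² - 34/5 = -32*(-5)² - 34/5 = -32*25 - 34/5 = -800 - 34/5 = -4034/5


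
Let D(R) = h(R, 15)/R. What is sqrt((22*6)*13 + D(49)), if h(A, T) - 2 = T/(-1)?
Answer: sqrt(84071)/7 ≈ 41.421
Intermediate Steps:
h(A, T) = 2 - T (h(A, T) = 2 + T/(-1) = 2 + T*(-1) = 2 - T)
D(R) = -13/R (D(R) = (2 - 1*15)/R = (2 - 15)/R = -13/R)
sqrt((22*6)*13 + D(49)) = sqrt((22*6)*13 - 13/49) = sqrt(132*13 - 13*1/49) = sqrt(1716 - 13/49) = sqrt(84071/49) = sqrt(84071)/7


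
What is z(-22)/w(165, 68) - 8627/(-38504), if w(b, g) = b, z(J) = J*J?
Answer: 1823581/577560 ≈ 3.1574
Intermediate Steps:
z(J) = J²
z(-22)/w(165, 68) - 8627/(-38504) = (-22)²/165 - 8627/(-38504) = 484*(1/165) - 8627*(-1/38504) = 44/15 + 8627/38504 = 1823581/577560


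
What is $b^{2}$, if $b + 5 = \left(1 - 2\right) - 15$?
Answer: $441$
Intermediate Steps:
$b = -21$ ($b = -5 + \left(\left(1 - 2\right) - 15\right) = -5 - 16 = -21$)
$b^{2} = \left(-21\right)^{2} = 441$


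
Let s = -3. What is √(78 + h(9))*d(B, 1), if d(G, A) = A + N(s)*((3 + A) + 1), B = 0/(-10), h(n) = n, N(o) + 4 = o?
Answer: -34*√87 ≈ -317.13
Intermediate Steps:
N(o) = -4 + o
B = 0 (B = 0*(-⅒) = 0)
d(G, A) = -28 - 6*A (d(G, A) = A + (-4 - 3)*((3 + A) + 1) = A - 7*(4 + A) = A + (-28 - 7*A) = -28 - 6*A)
√(78 + h(9))*d(B, 1) = √(78 + 9)*(-28 - 6*1) = √87*(-28 - 6) = √87*(-34) = -34*√87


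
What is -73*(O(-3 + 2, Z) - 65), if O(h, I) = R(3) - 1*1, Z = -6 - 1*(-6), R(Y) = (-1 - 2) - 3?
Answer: 5256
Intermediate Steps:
R(Y) = -6 (R(Y) = -3 - 3 = -6)
Z = 0 (Z = -6 + 6 = 0)
O(h, I) = -7 (O(h, I) = -6 - 1*1 = -6 - 1 = -7)
-73*(O(-3 + 2, Z) - 65) = -73*(-7 - 65) = -73*(-72) = 5256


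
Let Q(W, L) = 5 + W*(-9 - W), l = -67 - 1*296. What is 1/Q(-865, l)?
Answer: -1/740435 ≈ -1.3506e-6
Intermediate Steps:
l = -363 (l = -67 - 296 = -363)
1/Q(-865, l) = 1/(5 - 1*(-865)**2 - 9*(-865)) = 1/(5 - 1*748225 + 7785) = 1/(5 - 748225 + 7785) = 1/(-740435) = -1/740435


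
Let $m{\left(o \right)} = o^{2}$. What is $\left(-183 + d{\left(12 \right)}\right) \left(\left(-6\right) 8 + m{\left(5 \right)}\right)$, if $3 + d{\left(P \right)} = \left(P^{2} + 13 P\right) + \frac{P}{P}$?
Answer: $-2645$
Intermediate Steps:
$d{\left(P \right)} = -2 + P^{2} + 13 P$ ($d{\left(P \right)} = -3 + \left(\left(P^{2} + 13 P\right) + \frac{P}{P}\right) = -3 + \left(\left(P^{2} + 13 P\right) + 1\right) = -3 + \left(1 + P^{2} + 13 P\right) = -2 + P^{2} + 13 P$)
$\left(-183 + d{\left(12 \right)}\right) \left(\left(-6\right) 8 + m{\left(5 \right)}\right) = \left(-183 + \left(-2 + 12^{2} + 13 \cdot 12\right)\right) \left(\left(-6\right) 8 + 5^{2}\right) = \left(-183 + \left(-2 + 144 + 156\right)\right) \left(-48 + 25\right) = \left(-183 + 298\right) \left(-23\right) = 115 \left(-23\right) = -2645$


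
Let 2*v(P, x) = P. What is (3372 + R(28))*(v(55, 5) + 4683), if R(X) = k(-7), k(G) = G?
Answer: 31701665/2 ≈ 1.5851e+7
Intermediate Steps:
R(X) = -7
v(P, x) = P/2
(3372 + R(28))*(v(55, 5) + 4683) = (3372 - 7)*((½)*55 + 4683) = 3365*(55/2 + 4683) = 3365*(9421/2) = 31701665/2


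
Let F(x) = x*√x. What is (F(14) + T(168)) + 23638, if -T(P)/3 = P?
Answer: 23134 + 14*√14 ≈ 23186.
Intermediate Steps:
F(x) = x^(3/2)
T(P) = -3*P
(F(14) + T(168)) + 23638 = (14^(3/2) - 3*168) + 23638 = (14*√14 - 504) + 23638 = (-504 + 14*√14) + 23638 = 23134 + 14*√14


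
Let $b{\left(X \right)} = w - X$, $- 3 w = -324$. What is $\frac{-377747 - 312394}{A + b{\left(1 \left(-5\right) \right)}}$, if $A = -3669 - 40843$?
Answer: $\frac{690141}{44399} \approx 15.544$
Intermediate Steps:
$w = 108$ ($w = \left(- \frac{1}{3}\right) \left(-324\right) = 108$)
$b{\left(X \right)} = 108 - X$
$A = -44512$
$\frac{-377747 - 312394}{A + b{\left(1 \left(-5\right) \right)}} = \frac{-377747 - 312394}{-44512 + \left(108 - 1 \left(-5\right)\right)} = - \frac{690141}{-44512 + \left(108 - -5\right)} = - \frac{690141}{-44512 + \left(108 + 5\right)} = - \frac{690141}{-44512 + 113} = - \frac{690141}{-44399} = \left(-690141\right) \left(- \frac{1}{44399}\right) = \frac{690141}{44399}$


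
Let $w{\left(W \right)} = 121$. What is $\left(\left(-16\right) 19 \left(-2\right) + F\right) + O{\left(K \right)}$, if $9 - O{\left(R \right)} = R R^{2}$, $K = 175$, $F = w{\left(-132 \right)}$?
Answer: $-5358637$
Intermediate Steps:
$F = 121$
$O{\left(R \right)} = 9 - R^{3}$ ($O{\left(R \right)} = 9 - R R^{2} = 9 - R^{3}$)
$\left(\left(-16\right) 19 \left(-2\right) + F\right) + O{\left(K \right)} = \left(\left(-16\right) 19 \left(-2\right) + 121\right) + \left(9 - 175^{3}\right) = \left(\left(-304\right) \left(-2\right) + 121\right) + \left(9 - 5359375\right) = \left(608 + 121\right) + \left(9 - 5359375\right) = 729 - 5359366 = -5358637$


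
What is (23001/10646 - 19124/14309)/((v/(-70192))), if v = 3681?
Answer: -107451287480/6838293087 ≈ -15.713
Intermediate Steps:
(23001/10646 - 19124/14309)/((v/(-70192))) = (23001/10646 - 19124/14309)/((3681/(-70192))) = (23001*(1/10646) - 19124*1/14309)/((3681*(-1/70192))) = (23001/10646 - 19124/14309)/(-3681/70192) = (125527205/152333614)*(-70192/3681) = -107451287480/6838293087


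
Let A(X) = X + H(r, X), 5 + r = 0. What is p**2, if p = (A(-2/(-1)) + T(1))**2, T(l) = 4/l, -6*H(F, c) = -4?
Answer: 160000/81 ≈ 1975.3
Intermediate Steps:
r = -5 (r = -5 + 0 = -5)
H(F, c) = 2/3 (H(F, c) = -1/6*(-4) = 2/3)
A(X) = 2/3 + X (A(X) = X + 2/3 = 2/3 + X)
p = 400/9 (p = ((2/3 - 2/(-1)) + 4/1)**2 = ((2/3 - 2*(-1)) + 4*1)**2 = ((2/3 + 2) + 4)**2 = (8/3 + 4)**2 = (20/3)**2 = 400/9 ≈ 44.444)
p**2 = (400/9)**2 = 160000/81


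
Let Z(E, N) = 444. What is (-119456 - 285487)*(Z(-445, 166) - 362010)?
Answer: 146413620738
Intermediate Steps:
(-119456 - 285487)*(Z(-445, 166) - 362010) = (-119456 - 285487)*(444 - 362010) = -404943*(-361566) = 146413620738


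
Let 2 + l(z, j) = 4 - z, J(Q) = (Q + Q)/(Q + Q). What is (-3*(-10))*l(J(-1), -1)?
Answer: 30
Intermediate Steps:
J(Q) = 1 (J(Q) = (2*Q)/((2*Q)) = (2*Q)*(1/(2*Q)) = 1)
l(z, j) = 2 - z (l(z, j) = -2 + (4 - z) = 2 - z)
(-3*(-10))*l(J(-1), -1) = (-3*(-10))*(2 - 1*1) = 30*(2 - 1) = 30*1 = 30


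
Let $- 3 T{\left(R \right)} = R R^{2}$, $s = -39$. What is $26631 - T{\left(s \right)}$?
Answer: $6858$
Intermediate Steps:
$T{\left(R \right)} = - \frac{R^{3}}{3}$ ($T{\left(R \right)} = - \frac{R R^{2}}{3} = - \frac{R^{3}}{3}$)
$26631 - T{\left(s \right)} = 26631 - - \frac{\left(-39\right)^{3}}{3} = 26631 - \left(- \frac{1}{3}\right) \left(-59319\right) = 26631 - 19773 = 6858$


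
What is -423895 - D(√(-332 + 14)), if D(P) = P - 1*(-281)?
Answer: -424176 - I*√318 ≈ -4.2418e+5 - 17.833*I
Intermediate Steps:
D(P) = 281 + P (D(P) = P + 281 = 281 + P)
-423895 - D(√(-332 + 14)) = -423895 - (281 + √(-332 + 14)) = -423895 - (281 + √(-318)) = -423895 - (281 + I*√318) = -423895 + (-281 - I*√318) = -424176 - I*√318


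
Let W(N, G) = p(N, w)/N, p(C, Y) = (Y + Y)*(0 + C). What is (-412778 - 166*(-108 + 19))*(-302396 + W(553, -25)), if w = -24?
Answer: 120373921776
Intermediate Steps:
p(C, Y) = 2*C*Y (p(C, Y) = (2*Y)*C = 2*C*Y)
W(N, G) = -48 (W(N, G) = (2*N*(-24))/N = (-48*N)/N = -48)
(-412778 - 166*(-108 + 19))*(-302396 + W(553, -25)) = (-412778 - 166*(-108 + 19))*(-302396 - 48) = (-412778 - 166*(-89))*(-302444) = (-412778 + 14774)*(-302444) = -398004*(-302444) = 120373921776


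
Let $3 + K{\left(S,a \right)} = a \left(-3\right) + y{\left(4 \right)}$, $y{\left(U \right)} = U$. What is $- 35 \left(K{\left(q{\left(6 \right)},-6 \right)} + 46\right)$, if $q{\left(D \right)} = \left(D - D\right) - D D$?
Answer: $-2275$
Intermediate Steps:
$q{\left(D \right)} = - D^{2}$ ($q{\left(D \right)} = 0 - D^{2} = - D^{2}$)
$K{\left(S,a \right)} = 1 - 3 a$ ($K{\left(S,a \right)} = -3 + \left(a \left(-3\right) + 4\right) = -3 - \left(-4 + 3 a\right) = 1 - 3 a$)
$- 35 \left(K{\left(q{\left(6 \right)},-6 \right)} + 46\right) = - 35 \left(\left(1 - -18\right) + 46\right) = - 35 \left(\left(1 + 18\right) + 46\right) = - 35 \left(19 + 46\right) = \left(-35\right) 65 = -2275$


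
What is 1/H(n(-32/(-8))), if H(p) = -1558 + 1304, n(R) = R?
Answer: -1/254 ≈ -0.0039370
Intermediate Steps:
H(p) = -254
1/H(n(-32/(-8))) = 1/(-254) = -1/254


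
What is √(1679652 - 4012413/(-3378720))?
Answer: √133156242532890890/281560 ≈ 1296.0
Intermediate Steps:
√(1679652 - 4012413/(-3378720)) = √(1679652 - 4012413*(-1/3378720)) = √(1679652 + 1337471/1126240) = √(1891692605951/1126240) = √133156242532890890/281560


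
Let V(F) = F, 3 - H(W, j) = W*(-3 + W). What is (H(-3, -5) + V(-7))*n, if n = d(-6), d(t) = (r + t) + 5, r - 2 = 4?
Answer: -110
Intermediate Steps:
r = 6 (r = 2 + 4 = 6)
H(W, j) = 3 - W*(-3 + W)
d(t) = 11 + t (d(t) = (6 + t) + 5 = 11 + t)
n = 5 (n = 11 - 6 = 5)
(H(-3, -5) + V(-7))*n = ((3 - 1*(-3)² + 3*(-3)) - 7)*5 = ((3 - 1*9 - 9) - 7)*5 = ((3 - 9 - 9) - 7)*5 = (-15 - 7)*5 = -22*5 = -110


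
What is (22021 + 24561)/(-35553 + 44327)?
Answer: 23291/4387 ≈ 5.3091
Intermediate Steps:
(22021 + 24561)/(-35553 + 44327) = 46582/8774 = 46582*(1/8774) = 23291/4387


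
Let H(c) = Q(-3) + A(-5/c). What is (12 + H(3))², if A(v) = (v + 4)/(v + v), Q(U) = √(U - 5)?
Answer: 11969/100 + 226*I*√2/5 ≈ 119.69 + 63.922*I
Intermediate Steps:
Q(U) = √(-5 + U)
A(v) = (4 + v)/(2*v) (A(v) = (4 + v)/((2*v)) = (4 + v)*(1/(2*v)) = (4 + v)/(2*v))
H(c) = 2*I*√2 - c*(4 - 5/c)/10 (H(c) = √(-5 - 3) + (4 - 5/c)/(2*((-5/c))) = √(-8) + (-c/5)*(4 - 5/c)/2 = 2*I*√2 - c*(4 - 5/c)/10)
(12 + H(3))² = (12 + (½ - ⅖*3 + 2*I*√2))² = (12 + (½ - 6/5 + 2*I*√2))² = (12 + (-7/10 + 2*I*√2))² = (113/10 + 2*I*√2)²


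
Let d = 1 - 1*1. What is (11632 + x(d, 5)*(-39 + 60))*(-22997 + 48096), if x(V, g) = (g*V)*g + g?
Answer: 294586963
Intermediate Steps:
d = 0 (d = 1 - 1 = 0)
x(V, g) = g + V*g² (x(V, g) = (V*g)*g + g = V*g² + g = g + V*g²)
(11632 + x(d, 5)*(-39 + 60))*(-22997 + 48096) = (11632 + (5*(1 + 0*5))*(-39 + 60))*(-22997 + 48096) = (11632 + (5*(1 + 0))*21)*25099 = (11632 + (5*1)*21)*25099 = (11632 + 5*21)*25099 = (11632 + 105)*25099 = 11737*25099 = 294586963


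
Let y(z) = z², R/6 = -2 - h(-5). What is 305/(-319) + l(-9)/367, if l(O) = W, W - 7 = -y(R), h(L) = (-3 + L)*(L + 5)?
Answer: -155638/117073 ≈ -1.3294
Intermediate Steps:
h(L) = (-3 + L)*(5 + L)
R = -12 (R = 6*(-2 - (-15 + (-5)² + 2*(-5))) = 6*(-2 - (-15 + 25 - 10)) = 6*(-2 - 1*0) = 6*(-2 + 0) = 6*(-2) = -12)
W = -137 (W = 7 - 1*(-12)² = 7 - 1*144 = 7 - 144 = -137)
l(O) = -137
305/(-319) + l(-9)/367 = 305/(-319) - 137/367 = 305*(-1/319) - 137*1/367 = -305/319 - 137/367 = -155638/117073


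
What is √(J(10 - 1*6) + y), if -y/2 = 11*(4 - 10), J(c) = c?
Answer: 2*√34 ≈ 11.662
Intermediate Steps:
y = 132 (y = -22*(4 - 10) = -22*(-6) = -2*(-66) = 132)
√(J(10 - 1*6) + y) = √((10 - 1*6) + 132) = √((10 - 6) + 132) = √(4 + 132) = √136 = 2*√34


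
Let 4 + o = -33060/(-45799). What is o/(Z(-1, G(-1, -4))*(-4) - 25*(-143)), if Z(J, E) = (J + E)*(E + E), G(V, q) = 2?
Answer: -150136/162998641 ≈ -0.00092109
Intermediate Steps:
Z(J, E) = 2*E*(E + J) (Z(J, E) = (E + J)*(2*E) = 2*E*(E + J))
o = -150136/45799 (o = -4 - 33060/(-45799) = -4 - 33060*(-1/45799) = -4 + 33060/45799 = -150136/45799 ≈ -3.2781)
o/(Z(-1, G(-1, -4))*(-4) - 25*(-143)) = -150136/(45799*((2*2*(2 - 1))*(-4) - 25*(-143))) = -150136/(45799*((2*2*1)*(-4) + 3575)) = -150136/(45799*(4*(-4) + 3575)) = -150136/(45799*(-16 + 3575)) = -150136/45799/3559 = -150136/45799*1/3559 = -150136/162998641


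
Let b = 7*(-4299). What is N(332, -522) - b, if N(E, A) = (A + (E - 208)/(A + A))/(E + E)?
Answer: 5215100999/173304 ≈ 30092.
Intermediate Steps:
b = -30093
N(E, A) = (A + (-208 + E)/(2*A))/(2*E) (N(E, A) = (A + (-208 + E)/((2*A)))/((2*E)) = (A + (-208 + E)*(1/(2*A)))*(1/(2*E)) = (A + (-208 + E)/(2*A))*(1/(2*E)) = (A + (-208 + E)/(2*A))/(2*E))
N(332, -522) - b = (1/4)*(-208 + 332 + 2*(-522)**2)/(-522*332) - 1*(-30093) = (1/4)*(-1/522)*(1/332)*(-208 + 332 + 2*272484) + 30093 = (1/4)*(-1/522)*(1/332)*(-208 + 332 + 544968) + 30093 = (1/4)*(-1/522)*(1/332)*545092 + 30093 = -136273/173304 + 30093 = 5215100999/173304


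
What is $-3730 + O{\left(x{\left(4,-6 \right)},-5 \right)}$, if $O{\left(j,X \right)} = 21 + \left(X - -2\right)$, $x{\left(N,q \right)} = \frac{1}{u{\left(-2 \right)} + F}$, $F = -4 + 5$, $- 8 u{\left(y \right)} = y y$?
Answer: $-3712$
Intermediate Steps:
$u{\left(y \right)} = - \frac{y^{2}}{8}$ ($u{\left(y \right)} = - \frac{y y}{8} = - \frac{y^{2}}{8}$)
$F = 1$
$x{\left(N,q \right)} = 2$ ($x{\left(N,q \right)} = \frac{1}{- \frac{\left(-2\right)^{2}}{8} + 1} = \frac{1}{\left(- \frac{1}{8}\right) 4 + 1} = \frac{1}{- \frac{1}{2} + 1} = \frac{1}{\frac{1}{2}} = 2$)
$O{\left(j,X \right)} = 23 + X$ ($O{\left(j,X \right)} = 21 + \left(X + 2\right) = 21 + \left(2 + X\right) = 23 + X$)
$-3730 + O{\left(x{\left(4,-6 \right)},-5 \right)} = -3730 + \left(23 - 5\right) = -3730 + 18 = -3712$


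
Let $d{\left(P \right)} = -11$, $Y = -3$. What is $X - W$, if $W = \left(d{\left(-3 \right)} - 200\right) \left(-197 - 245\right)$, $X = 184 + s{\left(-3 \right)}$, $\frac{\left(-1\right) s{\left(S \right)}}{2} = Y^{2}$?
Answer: $-93096$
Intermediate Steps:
$s{\left(S \right)} = -18$ ($s{\left(S \right)} = - 2 \left(-3\right)^{2} = \left(-2\right) 9 = -18$)
$X = 166$ ($X = 184 - 18 = 166$)
$W = 93262$ ($W = \left(-11 - 200\right) \left(-197 - 245\right) = \left(-211\right) \left(-442\right) = 93262$)
$X - W = 166 - 93262 = -93096$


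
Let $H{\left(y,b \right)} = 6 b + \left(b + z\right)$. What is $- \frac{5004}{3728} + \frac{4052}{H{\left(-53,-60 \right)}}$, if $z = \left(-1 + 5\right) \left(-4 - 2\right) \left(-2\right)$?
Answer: $- \frac{1060459}{86676} \approx -12.235$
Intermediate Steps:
$z = 48$ ($z = 4 \left(-6\right) \left(-2\right) = \left(-24\right) \left(-2\right) = 48$)
$H{\left(y,b \right)} = 48 + 7 b$ ($H{\left(y,b \right)} = 6 b + \left(b + 48\right) = 6 b + \left(48 + b\right) = 48 + 7 b$)
$- \frac{5004}{3728} + \frac{4052}{H{\left(-53,-60 \right)}} = - \frac{5004}{3728} + \frac{4052}{48 + 7 \left(-60\right)} = \left(-5004\right) \frac{1}{3728} + \frac{4052}{48 - 420} = - \frac{1251}{932} + \frac{4052}{-372} = - \frac{1251}{932} + 4052 \left(- \frac{1}{372}\right) = - \frac{1251}{932} - \frac{1013}{93} = - \frac{1060459}{86676}$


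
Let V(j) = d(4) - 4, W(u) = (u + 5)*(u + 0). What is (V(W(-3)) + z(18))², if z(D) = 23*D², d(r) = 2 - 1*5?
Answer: 55428025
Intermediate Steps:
W(u) = u*(5 + u) (W(u) = (5 + u)*u = u*(5 + u))
d(r) = -3 (d(r) = 2 - 5 = -3)
V(j) = -7 (V(j) = -3 - 4 = -7)
(V(W(-3)) + z(18))² = (-7 + 23*18²)² = (-7 + 23*324)² = (-7 + 7452)² = 7445² = 55428025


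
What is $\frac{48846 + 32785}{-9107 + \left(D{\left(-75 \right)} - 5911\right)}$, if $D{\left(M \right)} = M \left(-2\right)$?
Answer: $- \frac{81631}{14868} \approx -5.4904$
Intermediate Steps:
$D{\left(M \right)} = - 2 M$
$\frac{48846 + 32785}{-9107 + \left(D{\left(-75 \right)} - 5911\right)} = \frac{48846 + 32785}{-9107 - 5761} = \frac{81631}{-9107 + \left(150 - 5911\right)} = \frac{81631}{-9107 - 5761} = \frac{81631}{-14868} = 81631 \left(- \frac{1}{14868}\right) = - \frac{81631}{14868}$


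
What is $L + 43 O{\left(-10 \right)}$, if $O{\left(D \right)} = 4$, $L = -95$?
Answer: $77$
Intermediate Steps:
$L + 43 O{\left(-10 \right)} = -95 + 43 \cdot 4 = -95 + 172 = 77$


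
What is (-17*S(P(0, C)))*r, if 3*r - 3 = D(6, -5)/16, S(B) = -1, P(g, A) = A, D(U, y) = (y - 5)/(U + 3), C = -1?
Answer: 3587/216 ≈ 16.606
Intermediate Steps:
D(U, y) = (-5 + y)/(3 + U)
r = 211/216 (r = 1 + (((-5 - 5)/(3 + 6))/16)/3 = 1 + ((-10/9)*(1/16))/3 = 1 + (((⅑)*(-10))*(1/16))/3 = 1 + (-10/9*1/16)/3 = 1 + (⅓)*(-5/72) = 1 - 5/216 = 211/216 ≈ 0.97685)
(-17*S(P(0, C)))*r = -17*(-1)*(211/216) = 17*(211/216) = 3587/216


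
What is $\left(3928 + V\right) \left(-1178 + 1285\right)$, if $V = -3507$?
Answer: $45047$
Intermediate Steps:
$\left(3928 + V\right) \left(-1178 + 1285\right) = \left(3928 - 3507\right) \left(-1178 + 1285\right) = 421 \cdot 107 = 45047$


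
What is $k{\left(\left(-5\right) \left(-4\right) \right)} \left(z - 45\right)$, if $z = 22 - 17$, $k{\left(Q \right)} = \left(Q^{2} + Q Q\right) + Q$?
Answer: $-32800$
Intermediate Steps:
$k{\left(Q \right)} = Q + 2 Q^{2}$ ($k{\left(Q \right)} = \left(Q^{2} + Q^{2}\right) + Q = 2 Q^{2} + Q = Q + 2 Q^{2}$)
$z = 5$
$k{\left(\left(-5\right) \left(-4\right) \right)} \left(z - 45\right) = \left(-5\right) \left(-4\right) \left(1 + 2 \left(\left(-5\right) \left(-4\right)\right)\right) \left(5 - 45\right) = 20 \left(1 + 2 \cdot 20\right) \left(-40\right) = 20 \left(1 + 40\right) \left(-40\right) = 20 \cdot 41 \left(-40\right) = 820 \left(-40\right) = -32800$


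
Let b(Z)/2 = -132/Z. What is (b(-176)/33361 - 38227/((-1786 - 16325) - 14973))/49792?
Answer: 1275340573/54956193412608 ≈ 2.3206e-5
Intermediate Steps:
b(Z) = -264/Z (b(Z) = 2*(-132/Z) = -264/Z)
(b(-176)/33361 - 38227/((-1786 - 16325) - 14973))/49792 = (-264/(-176)/33361 - 38227/((-1786 - 16325) - 14973))/49792 = (-264*(-1/176)*(1/33361) - 38227/(-18111 - 14973))*(1/49792) = ((3/2)*(1/33361) - 38227/(-33084))*(1/49792) = (3/66722 - 38227*(-1/33084))*(1/49792) = (3/66722 + 38227/33084)*(1/49792) = (1275340573/1103715324)*(1/49792) = 1275340573/54956193412608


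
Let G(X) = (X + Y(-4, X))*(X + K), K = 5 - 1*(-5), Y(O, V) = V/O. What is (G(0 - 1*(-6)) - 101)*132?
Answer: -3828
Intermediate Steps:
K = 10 (K = 5 + 5 = 10)
G(X) = 3*X*(10 + X)/4 (G(X) = (X + X/(-4))*(X + 10) = (X + X*(-1/4))*(10 + X) = (X - X/4)*(10 + X) = (3*X/4)*(10 + X) = 3*X*(10 + X)/4)
(G(0 - 1*(-6)) - 101)*132 = (3*(0 - 1*(-6))*(10 + (0 - 1*(-6)))/4 - 101)*132 = (3*(0 + 6)*(10 + (0 + 6))/4 - 101)*132 = ((3/4)*6*(10 + 6) - 101)*132 = ((3/4)*6*16 - 101)*132 = (72 - 101)*132 = -29*132 = -3828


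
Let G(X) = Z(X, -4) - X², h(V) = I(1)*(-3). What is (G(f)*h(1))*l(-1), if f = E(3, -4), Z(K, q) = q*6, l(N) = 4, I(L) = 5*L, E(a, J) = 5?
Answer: 2940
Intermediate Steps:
Z(K, q) = 6*q
f = 5
h(V) = -15 (h(V) = (5*1)*(-3) = 5*(-3) = -15)
G(X) = -24 - X² (G(X) = 6*(-4) - X² = -24 - X²)
(G(f)*h(1))*l(-1) = ((-24 - 1*5²)*(-15))*4 = ((-24 - 1*25)*(-15))*4 = ((-24 - 25)*(-15))*4 = -49*(-15)*4 = 735*4 = 2940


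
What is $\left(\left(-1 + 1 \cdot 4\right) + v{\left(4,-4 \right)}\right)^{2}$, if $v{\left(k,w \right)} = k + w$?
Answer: $9$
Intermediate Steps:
$\left(\left(-1 + 1 \cdot 4\right) + v{\left(4,-4 \right)}\right)^{2} = \left(\left(-1 + 1 \cdot 4\right) + \left(4 - 4\right)\right)^{2} = \left(\left(-1 + 4\right) + 0\right)^{2} = \left(3 + 0\right)^{2} = 3^{2} = 9$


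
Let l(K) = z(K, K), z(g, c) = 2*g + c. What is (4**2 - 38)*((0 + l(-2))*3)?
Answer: 396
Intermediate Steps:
z(g, c) = c + 2*g
l(K) = 3*K (l(K) = K + 2*K = 3*K)
(4**2 - 38)*((0 + l(-2))*3) = (4**2 - 38)*((0 + 3*(-2))*3) = (16 - 38)*((0 - 6)*3) = -(-132)*3 = -22*(-18) = 396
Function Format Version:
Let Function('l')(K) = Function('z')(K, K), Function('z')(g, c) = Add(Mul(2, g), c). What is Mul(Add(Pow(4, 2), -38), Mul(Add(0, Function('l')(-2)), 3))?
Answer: 396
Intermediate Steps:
Function('z')(g, c) = Add(c, Mul(2, g))
Function('l')(K) = Mul(3, K) (Function('l')(K) = Add(K, Mul(2, K)) = Mul(3, K))
Mul(Add(Pow(4, 2), -38), Mul(Add(0, Function('l')(-2)), 3)) = Mul(Add(Pow(4, 2), -38), Mul(Add(0, Mul(3, -2)), 3)) = Mul(Add(16, -38), Mul(Add(0, -6), 3)) = Mul(-22, Mul(-6, 3)) = Mul(-22, -18) = 396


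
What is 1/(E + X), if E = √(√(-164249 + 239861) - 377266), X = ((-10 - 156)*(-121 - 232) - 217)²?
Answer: 1/(3408341161 + I*√(377266 - 2*√18903)) ≈ 2.934e-10 - 0.e-16*I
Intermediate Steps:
X = 3408341161 (X = (-166*(-353) - 217)² = (58598 - 217)² = 58381² = 3408341161)
E = √(-377266 + 2*√18903) (E = √(√75612 - 377266) = √(2*√18903 - 377266) = √(-377266 + 2*√18903) ≈ 614.0*I)
1/(E + X) = 1/(√(-377266 + 2*√18903) + 3408341161) = 1/(3408341161 + √(-377266 + 2*√18903))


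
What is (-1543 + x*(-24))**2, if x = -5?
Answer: 2024929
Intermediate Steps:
(-1543 + x*(-24))**2 = (-1543 - 5*(-24))**2 = (-1543 + 120)**2 = (-1423)**2 = 2024929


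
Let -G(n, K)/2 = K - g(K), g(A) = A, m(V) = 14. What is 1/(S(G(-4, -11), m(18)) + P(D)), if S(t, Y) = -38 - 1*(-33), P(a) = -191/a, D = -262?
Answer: -262/1119 ≈ -0.23414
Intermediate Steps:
G(n, K) = 0 (G(n, K) = -2*(K - K) = -2*0 = 0)
S(t, Y) = -5 (S(t, Y) = -38 + 33 = -5)
1/(S(G(-4, -11), m(18)) + P(D)) = 1/(-5 - 191/(-262)) = 1/(-5 - 191*(-1/262)) = 1/(-5 + 191/262) = 1/(-1119/262) = -262/1119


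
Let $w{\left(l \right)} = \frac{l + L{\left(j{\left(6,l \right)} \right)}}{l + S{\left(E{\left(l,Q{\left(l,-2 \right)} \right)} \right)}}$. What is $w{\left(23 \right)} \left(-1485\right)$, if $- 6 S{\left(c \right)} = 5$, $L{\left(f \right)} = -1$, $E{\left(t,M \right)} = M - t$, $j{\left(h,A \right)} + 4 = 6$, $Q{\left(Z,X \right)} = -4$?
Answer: $- \frac{196020}{133} \approx -1473.8$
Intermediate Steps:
$j{\left(h,A \right)} = 2$ ($j{\left(h,A \right)} = -4 + 6 = 2$)
$S{\left(c \right)} = - \frac{5}{6}$ ($S{\left(c \right)} = \left(- \frac{1}{6}\right) 5 = - \frac{5}{6}$)
$w{\left(l \right)} = \frac{-1 + l}{- \frac{5}{6} + l}$ ($w{\left(l \right)} = \frac{l - 1}{l - \frac{5}{6}} = \frac{-1 + l}{- \frac{5}{6} + l}$)
$w{\left(23 \right)} \left(-1485\right) = \frac{6 \left(-1 + 23\right)}{-5 + 6 \cdot 23} \left(-1485\right) = 6 \frac{1}{-5 + 138} \cdot 22 \left(-1485\right) = 6 \cdot \frac{1}{133} \cdot 22 \left(-1485\right) = \frac{132}{133} \left(-1485\right) = - \frac{196020}{133}$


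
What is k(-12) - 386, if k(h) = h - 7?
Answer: -405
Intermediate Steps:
k(h) = -7 + h
k(-12) - 386 = (-7 - 12) - 386 = -19 - 386 = -405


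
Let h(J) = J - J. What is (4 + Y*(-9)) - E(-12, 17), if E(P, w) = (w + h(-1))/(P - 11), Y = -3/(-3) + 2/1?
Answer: -512/23 ≈ -22.261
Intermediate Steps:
h(J) = 0
Y = 3 (Y = -3*(-⅓) + 2*1 = 1 + 2 = 3)
E(P, w) = w/(-11 + P) (E(P, w) = (w + 0)/(P - 11) = w/(-11 + P))
(4 + Y*(-9)) - E(-12, 17) = (4 + 3*(-9)) - 17/(-11 - 12) = (4 - 27) - 17/(-23) = -23 - 17*(-1)/23 = -23 - 1*(-17/23) = -23 + 17/23 = -512/23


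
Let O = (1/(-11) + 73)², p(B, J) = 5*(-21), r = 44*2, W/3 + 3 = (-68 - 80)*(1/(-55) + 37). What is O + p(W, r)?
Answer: 630499/121 ≈ 5210.7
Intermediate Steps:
W = -903591/55 (W = -9 + 3*((-68 - 80)*(1/(-55) + 37)) = -9 + 3*(-148*(-1/55 + 37)) = -9 + 3*(-148*2034/55) = -9 + 3*(-301032/55) = -9 - 903096/55 = -903591/55 ≈ -16429.)
r = 88
p(B, J) = -105
O = 643204/121 (O = (-1/11 + 73)² = (802/11)² = 643204/121 ≈ 5315.7)
O + p(W, r) = 643204/121 - 105 = 630499/121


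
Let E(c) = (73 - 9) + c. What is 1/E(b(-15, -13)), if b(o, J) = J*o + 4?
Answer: 1/263 ≈ 0.0038023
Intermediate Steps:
b(o, J) = 4 + J*o
E(c) = 64 + c
1/E(b(-15, -13)) = 1/(64 + (4 - 13*(-15))) = 1/(64 + (4 + 195)) = 1/(64 + 199) = 1/263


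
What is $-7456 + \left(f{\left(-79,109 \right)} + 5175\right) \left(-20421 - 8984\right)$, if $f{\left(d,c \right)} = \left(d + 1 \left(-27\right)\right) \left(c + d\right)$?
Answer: $-58670431$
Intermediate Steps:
$f{\left(d,c \right)} = \left(-27 + d\right) \left(c + d\right)$ ($f{\left(d,c \right)} = \left(d - 27\right) \left(c + d\right) = \left(-27 + d\right) \left(c + d\right)$)
$-7456 + \left(f{\left(-79,109 \right)} + 5175\right) \left(-20421 - 8984\right) = -7456 + \left(\left(\left(-79\right)^{2} - 2943 - -2133 + 109 \left(-79\right)\right) + 5175\right) \left(-20421 - 8984\right) = -7456 + \left(\left(6241 - 2943 + 2133 - 8611\right) + 5175\right) \left(-29405\right) = -7456 + \left(-3180 + 5175\right) \left(-29405\right) = -7456 + 1995 \left(-29405\right) = -7456 - 58662975 = -58670431$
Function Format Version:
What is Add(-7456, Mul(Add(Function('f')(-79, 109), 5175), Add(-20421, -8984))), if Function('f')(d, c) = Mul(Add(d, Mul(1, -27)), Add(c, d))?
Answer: -58670431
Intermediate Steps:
Function('f')(d, c) = Mul(Add(-27, d), Add(c, d)) (Function('f')(d, c) = Mul(Add(d, -27), Add(c, d)) = Mul(Add(-27, d), Add(c, d)))
Add(-7456, Mul(Add(Function('f')(-79, 109), 5175), Add(-20421, -8984))) = Add(-7456, Mul(Add(Add(Pow(-79, 2), Mul(-27, 109), Mul(-27, -79), Mul(109, -79)), 5175), Add(-20421, -8984))) = Add(-7456, Mul(Add(Add(6241, -2943, 2133, -8611), 5175), -29405)) = Add(-7456, Mul(Add(-3180, 5175), -29405)) = Add(-7456, Mul(1995, -29405)) = Add(-7456, -58662975) = -58670431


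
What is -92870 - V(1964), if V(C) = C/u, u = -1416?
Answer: -32875489/354 ≈ -92869.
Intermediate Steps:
V(C) = -C/1416 (V(C) = C/(-1416) = C*(-1/1416) = -C/1416)
-92870 - V(1964) = -92870 - (-1)*1964/1416 = -92870 - 1*(-491/354) = -92870 + 491/354 = -32875489/354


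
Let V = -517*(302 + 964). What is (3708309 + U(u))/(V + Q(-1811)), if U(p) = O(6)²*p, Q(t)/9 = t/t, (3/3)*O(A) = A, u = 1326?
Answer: -1252015/218171 ≈ -5.7387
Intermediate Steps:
O(A) = A
Q(t) = 9 (Q(t) = 9*(t/t) = 9*1 = 9)
U(p) = 36*p (U(p) = 6²*p = 36*p)
V = -654522 (V = -517*1266 = -654522)
(3708309 + U(u))/(V + Q(-1811)) = (3708309 + 36*1326)/(-654522 + 9) = (3708309 + 47736)/(-654513) = 3756045*(-1/654513) = -1252015/218171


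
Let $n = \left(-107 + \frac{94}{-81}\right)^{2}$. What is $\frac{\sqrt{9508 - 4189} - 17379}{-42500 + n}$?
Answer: $\frac{114023619}{202087379} - \frac{19683 \sqrt{591}}{202087379} \approx 0.56186$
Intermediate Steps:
$n = \frac{76755121}{6561}$ ($n = \left(-107 + 94 \left(- \frac{1}{81}\right)\right)^{2} = \left(-107 - \frac{94}{81}\right)^{2} = \left(- \frac{8761}{81}\right)^{2} = \frac{76755121}{6561} \approx 11699.0$)
$\frac{\sqrt{9508 - 4189} - 17379}{-42500 + n} = \frac{\sqrt{9508 - 4189} - 17379}{-42500 + \frac{76755121}{6561}} = \frac{\sqrt{5319} - 17379}{- \frac{202087379}{6561}} = \left(3 \sqrt{591} - 17379\right) \left(- \frac{6561}{202087379}\right) = \left(-17379 + 3 \sqrt{591}\right) \left(- \frac{6561}{202087379}\right) = \frac{114023619}{202087379} - \frac{19683 \sqrt{591}}{202087379}$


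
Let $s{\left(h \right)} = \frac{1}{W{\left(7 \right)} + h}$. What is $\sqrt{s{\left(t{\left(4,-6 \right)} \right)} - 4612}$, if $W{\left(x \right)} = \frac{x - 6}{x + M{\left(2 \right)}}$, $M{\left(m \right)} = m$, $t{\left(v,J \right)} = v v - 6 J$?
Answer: $\frac{i \sqrt{1014455911}}{469} \approx 67.912 i$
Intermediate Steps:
$t{\left(v,J \right)} = v^{2} - 6 J$
$W{\left(x \right)} = \frac{-6 + x}{2 + x}$ ($W{\left(x \right)} = \frac{x - 6}{x + 2} = \frac{-6 + x}{2 + x}$)
$s{\left(h \right)} = \frac{1}{\frac{1}{9} + h}$ ($s{\left(h \right)} = \frac{1}{\frac{-6 + 7}{2 + 7} + h} = \frac{1}{\frac{1}{9} \cdot 1 + h} = \frac{1}{\frac{1}{9} + h}$)
$\sqrt{s{\left(t{\left(4,-6 \right)} \right)} - 4612} = \sqrt{\frac{9}{1 + 9 \left(4^{2} - -36\right)} - 4612} = \sqrt{\frac{9}{1 + 9 \left(16 + 36\right)} - 4612} = \sqrt{\frac{9}{1 + 9 \cdot 52} - 4612} = \sqrt{\frac{9}{1 + 468} - 4612} = \sqrt{\frac{9}{469} - 4612} = \sqrt{- \frac{2163019}{469}} = \frac{i \sqrt{1014455911}}{469}$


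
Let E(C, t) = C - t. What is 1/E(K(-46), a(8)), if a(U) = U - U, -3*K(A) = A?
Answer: 3/46 ≈ 0.065217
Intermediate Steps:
K(A) = -A/3
a(U) = 0
1/E(K(-46), a(8)) = 1/(-⅓*(-46) - 1*0) = 1/(46/3 + 0) = 1/(46/3) = 3/46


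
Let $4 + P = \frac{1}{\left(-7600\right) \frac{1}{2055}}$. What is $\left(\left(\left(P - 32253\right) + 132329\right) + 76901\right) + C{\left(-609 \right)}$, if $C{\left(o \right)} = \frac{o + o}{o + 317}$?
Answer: $\frac{19637356917}{110960} \approx 1.7698 \cdot 10^{5}$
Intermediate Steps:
$P = - \frac{6491}{1520}$ ($P = -4 + \frac{1}{\left(-7600\right) \frac{1}{2055}} = -4 + \frac{1}{- \frac{1520}{411}} = -4 - \frac{411}{1520} = - \frac{6491}{1520} \approx -4.2704$)
$C{\left(o \right)} = \frac{2 o}{317 + o}$
$\left(\left(\left(P - 32253\right) + 132329\right) + 76901\right) + C{\left(-609 \right)} = \left(\left(\left(- \frac{6491}{1520} - 32253\right) + 132329\right) + 76901\right) + 2 \left(-609\right) \frac{1}{317 - 609} = \left(\left(\left(- \frac{6491}{1520} - 32253\right) + 132329\right) + 76901\right) + 2 \left(-609\right) \frac{1}{-292} = \left(\left(- \frac{49031051}{1520} + 132329\right) + 76901\right) + 2 \left(-609\right) \left(- \frac{1}{292}\right) = \left(\frac{152109029}{1520} + 76901\right) + \frac{609}{146} = \frac{268998549}{1520} + \frac{609}{146} = \frac{19637356917}{110960}$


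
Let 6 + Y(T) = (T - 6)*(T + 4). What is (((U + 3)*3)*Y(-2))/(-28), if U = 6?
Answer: 297/14 ≈ 21.214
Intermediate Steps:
Y(T) = -6 + (-6 + T)*(4 + T) (Y(T) = -6 + (T - 6)*(T + 4) = -6 + (-6 + T)*(4 + T))
(((U + 3)*3)*Y(-2))/(-28) = (((6 + 3)*3)*(-30 + (-2)**2 - 2*(-2)))/(-28) = ((9*3)*(-30 + 4 + 4))*(-1/28) = (27*(-22))*(-1/28) = -594*(-1/28) = 297/14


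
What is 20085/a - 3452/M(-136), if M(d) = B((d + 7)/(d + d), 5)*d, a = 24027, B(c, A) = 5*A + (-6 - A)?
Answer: 10098587/3812284 ≈ 2.6490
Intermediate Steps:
B(c, A) = -6 + 4*A
M(d) = 14*d (M(d) = (-6 + 4*5)*d = (-6 + 20)*d = 14*d)
20085/a - 3452/M(-136) = 20085/24027 - 3452/(14*(-136)) = 20085*(1/24027) - 3452/(-1904) = 6695/8009 - 3452*(-1/1904) = 6695/8009 + 863/476 = 10098587/3812284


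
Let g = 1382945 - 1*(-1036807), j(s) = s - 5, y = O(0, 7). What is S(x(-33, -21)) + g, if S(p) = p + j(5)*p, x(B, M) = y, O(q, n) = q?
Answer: 2419752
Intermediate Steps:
y = 0
x(B, M) = 0
j(s) = -5 + s
g = 2419752 (g = 1382945 + 1036807 = 2419752)
S(p) = p (S(p) = p + (-5 + 5)*p = p + 0*p = p + 0 = p)
S(x(-33, -21)) + g = 0 + 2419752 = 2419752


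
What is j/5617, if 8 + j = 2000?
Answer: 1992/5617 ≈ 0.35464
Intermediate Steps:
j = 1992 (j = -8 + 2000 = 1992)
j/5617 = 1992/5617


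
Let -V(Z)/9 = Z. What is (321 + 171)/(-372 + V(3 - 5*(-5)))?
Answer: -41/52 ≈ -0.78846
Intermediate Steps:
V(Z) = -9*Z
(321 + 171)/(-372 + V(3 - 5*(-5))) = (321 + 171)/(-372 - 9*(3 - 5*(-5))) = 492/(-372 - 9*(3 + 25)) = 492/(-372 - 9*28) = 492/(-372 - 252) = 492/(-624) = 492*(-1/624) = -41/52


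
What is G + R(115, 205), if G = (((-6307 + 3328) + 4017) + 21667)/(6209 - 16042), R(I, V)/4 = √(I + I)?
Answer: -22705/9833 + 4*√230 ≈ 58.354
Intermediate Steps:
R(I, V) = 4*√2*√I (R(I, V) = 4*√(I + I) = 4*√(2*I) = 4*(√2*√I) = 4*√2*√I)
G = -22705/9833 (G = ((-2979 + 4017) + 21667)/(-9833) = (1038 + 21667)*(-1/9833) = 22705*(-1/9833) = -22705/9833 ≈ -2.3091)
G + R(115, 205) = -22705/9833 + 4*√2*√115 = -22705/9833 + 4*√230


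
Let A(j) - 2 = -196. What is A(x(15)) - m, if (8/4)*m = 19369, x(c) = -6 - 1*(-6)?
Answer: -19757/2 ≈ -9878.5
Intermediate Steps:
x(c) = 0 (x(c) = -6 + 6 = 0)
A(j) = -194 (A(j) = 2 - 196 = -194)
m = 19369/2 (m = (½)*19369 = 19369/2 ≈ 9684.5)
A(x(15)) - m = -194 - 1*19369/2 = -194 - 19369/2 = -19757/2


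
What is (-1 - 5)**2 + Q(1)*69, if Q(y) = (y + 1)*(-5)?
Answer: -654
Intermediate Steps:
Q(y) = -5 - 5*y (Q(y) = (1 + y)*(-5) = -5 - 5*y)
(-1 - 5)**2 + Q(1)*69 = (-1 - 5)**2 + (-5 - 5*1)*69 = (-6)**2 + (-5 - 5)*69 = 36 - 10*69 = 36 - 690 = -654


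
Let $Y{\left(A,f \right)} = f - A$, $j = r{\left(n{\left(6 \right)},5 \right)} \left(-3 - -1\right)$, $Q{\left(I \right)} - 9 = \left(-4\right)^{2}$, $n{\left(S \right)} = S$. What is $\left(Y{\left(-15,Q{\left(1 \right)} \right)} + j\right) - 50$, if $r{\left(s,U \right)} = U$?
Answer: $-20$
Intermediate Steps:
$Q{\left(I \right)} = 25$ ($Q{\left(I \right)} = 9 + \left(-4\right)^{2} = 9 + 16 = 25$)
$j = -10$ ($j = 5 \left(-3 - -1\right) = 5 \left(-3 + 1\right) = 5 \left(-2\right) = -10$)
$\left(Y{\left(-15,Q{\left(1 \right)} \right)} + j\right) - 50 = \left(\left(25 - -15\right) - 10\right) - 50 = \left(\left(25 + 15\right) - 10\right) - 50 = \left(40 - 10\right) - 50 = 30 - 50 = -20$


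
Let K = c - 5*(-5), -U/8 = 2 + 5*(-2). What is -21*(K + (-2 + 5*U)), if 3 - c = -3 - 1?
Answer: -7350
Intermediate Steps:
c = 7 (c = 3 - (-3 - 1) = 3 - 1*(-4) = 3 + 4 = 7)
U = 64 (U = -8*(2 + 5*(-2)) = -8*(2 - 10) = -8*(-8) = 64)
K = 32 (K = 7 - 5*(-5) = 7 + 25 = 32)
-21*(K + (-2 + 5*U)) = -21*(32 + (-2 + 5*64)) = -21*(32 + (-2 + 320)) = -21*(32 + 318) = -21*350 = -7350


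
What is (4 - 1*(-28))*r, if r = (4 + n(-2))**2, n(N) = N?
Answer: 128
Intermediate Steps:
r = 4 (r = (4 - 2)**2 = 2**2 = 4)
(4 - 1*(-28))*r = (4 - 1*(-28))*4 = (4 + 28)*4 = 32*4 = 128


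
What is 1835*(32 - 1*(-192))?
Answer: 411040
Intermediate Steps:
1835*(32 - 1*(-192)) = 1835*(32 + 192) = 1835*224 = 411040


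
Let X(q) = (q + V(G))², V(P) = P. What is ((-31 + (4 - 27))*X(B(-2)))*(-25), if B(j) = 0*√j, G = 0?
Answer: 0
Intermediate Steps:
B(j) = 0
X(q) = q² (X(q) = (q + 0)² = q²)
((-31 + (4 - 27))*X(B(-2)))*(-25) = ((-31 + (4 - 27))*0²)*(-25) = ((-31 - 23)*0)*(-25) = -54*0*(-25) = 0*(-25) = 0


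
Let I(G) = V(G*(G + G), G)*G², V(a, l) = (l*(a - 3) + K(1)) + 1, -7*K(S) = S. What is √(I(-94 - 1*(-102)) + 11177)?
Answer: √3686361/7 ≈ 274.28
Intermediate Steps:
K(S) = -S/7
V(a, l) = 6/7 + l*(-3 + a) (V(a, l) = (l*(a - 3) - ⅐*1) + 1 = (l*(-3 + a) - ⅐) + 1 = (-⅐ + l*(-3 + a)) + 1 = 6/7 + l*(-3 + a))
I(G) = G²*(6/7 - 3*G + 2*G³) (I(G) = (6/7 - 3*G + (G*(G + G))*G)*G² = (6/7 - 3*G + (G*(2*G))*G)*G² = (6/7 - 3*G + (2*G²)*G)*G² = (6/7 - 3*G + 2*G³)*G² = G²*(6/7 - 3*G + 2*G³))
√(I(-94 - 1*(-102)) + 11177) = √((-94 - 1*(-102))²*(6 - 21*(-94 - 1*(-102)) + 14*(-94 - 1*(-102))³)/7 + 11177) = √((-94 + 102)²*(6 - 21*(-94 + 102) + 14*(-94 + 102)³)/7 + 11177) = √((⅐)*8²*(6 - 21*8 + 14*8³) + 11177) = √((⅐)*64*(6 - 168 + 14*512) + 11177) = √((⅐)*64*(6 - 168 + 7168) + 11177) = √((⅐)*64*7006 + 11177) = √(448384/7 + 11177) = √(526623/7) = √3686361/7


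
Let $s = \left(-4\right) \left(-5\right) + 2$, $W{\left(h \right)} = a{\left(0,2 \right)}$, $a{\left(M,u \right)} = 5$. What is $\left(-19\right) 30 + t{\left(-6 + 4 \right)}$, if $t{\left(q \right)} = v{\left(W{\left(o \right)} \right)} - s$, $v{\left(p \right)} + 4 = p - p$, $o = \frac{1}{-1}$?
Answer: $-596$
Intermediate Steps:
$o = -1$
$W{\left(h \right)} = 5$
$s = 22$ ($s = 20 + 2 = 22$)
$v{\left(p \right)} = -4$ ($v{\left(p \right)} = -4 + \left(p - p\right) = -4 + 0 = -4$)
$t{\left(q \right)} = -26$ ($t{\left(q \right)} = -4 - 22 = -26$)
$\left(-19\right) 30 + t{\left(-6 + 4 \right)} = \left(-19\right) 30 - 26 = -570 - 26 = -596$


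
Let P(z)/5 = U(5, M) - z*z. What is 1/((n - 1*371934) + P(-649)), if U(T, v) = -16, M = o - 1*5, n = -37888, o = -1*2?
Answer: -1/2515907 ≈ -3.9747e-7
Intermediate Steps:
o = -2
M = -7 (M = -2 - 1*5 = -2 - 5 = -7)
P(z) = -80 - 5*z² (P(z) = 5*(-16 - z*z) = 5*(-16 - z²) = -80 - 5*z²)
1/((n - 1*371934) + P(-649)) = 1/((-37888 - 1*371934) + (-80 - 5*(-649)²)) = 1/((-37888 - 371934) + (-80 - 5*421201)) = 1/(-409822 + (-80 - 2106005)) = 1/(-409822 - 2106085) = 1/(-2515907) = -1/2515907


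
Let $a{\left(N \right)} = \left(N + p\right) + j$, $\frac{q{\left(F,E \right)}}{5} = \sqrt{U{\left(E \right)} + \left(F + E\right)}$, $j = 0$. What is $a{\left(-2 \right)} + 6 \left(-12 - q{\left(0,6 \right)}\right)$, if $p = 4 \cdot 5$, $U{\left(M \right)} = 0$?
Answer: $-54 - 30 \sqrt{6} \approx -127.48$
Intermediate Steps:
$p = 20$
$q{\left(F,E \right)} = 5 \sqrt{E + F}$ ($q{\left(F,E \right)} = 5 \sqrt{0 + \left(F + E\right)} = 5 \sqrt{0 + \left(E + F\right)} = 5 \sqrt{E + F}$)
$a{\left(N \right)} = 20 + N$ ($a{\left(N \right)} = \left(N + 20\right) + 0 = \left(20 + N\right) + 0 = 20 + N$)
$a{\left(-2 \right)} + 6 \left(-12 - q{\left(0,6 \right)}\right) = \left(20 - 2\right) + 6 \left(-12 - 5 \sqrt{6 + 0}\right) = 18 + 6 \left(-12 - 5 \sqrt{6}\right) = 18 - \left(72 + 30 \sqrt{6}\right) = -54 - 30 \sqrt{6}$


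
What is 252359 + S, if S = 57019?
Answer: 309378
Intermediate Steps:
252359 + S = 252359 + 57019 = 309378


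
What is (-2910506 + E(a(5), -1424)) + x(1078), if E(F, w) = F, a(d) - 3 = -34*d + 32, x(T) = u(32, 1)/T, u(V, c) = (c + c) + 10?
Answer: -1568835493/539 ≈ -2.9106e+6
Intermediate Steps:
u(V, c) = 10 + 2*c (u(V, c) = 2*c + 10 = 10 + 2*c)
x(T) = 12/T (x(T) = (10 + 2*1)/T = (10 + 2)/T = 12/T)
a(d) = 35 - 34*d (a(d) = 3 + (-34*d + 32) = 3 + (32 - 34*d) = 35 - 34*d)
(-2910506 + E(a(5), -1424)) + x(1078) = (-2910506 + (35 - 34*5)) + 12/1078 = (-2910506 + (35 - 170)) + 12*(1/1078) = (-2910506 - 135) + 6/539 = -2910641 + 6/539 = -1568835493/539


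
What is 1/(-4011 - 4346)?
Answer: -1/8357 ≈ -0.00011966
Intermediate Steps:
1/(-4011 - 4346) = 1/(-8357) = -1/8357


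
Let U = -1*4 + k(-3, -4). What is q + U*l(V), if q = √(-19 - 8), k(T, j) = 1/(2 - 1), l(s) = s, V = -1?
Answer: 3 + 3*I*√3 ≈ 3.0 + 5.1962*I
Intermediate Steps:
k(T, j) = 1 (k(T, j) = 1/1 = 1)
q = 3*I*√3 (q = √(-27) = 3*I*√3 ≈ 5.1962*I)
U = -3 (U = -1*4 + 1 = -4 + 1 = -3)
q + U*l(V) = 3*I*√3 - 3*(-1) = 3*I*√3 + 3 = 3 + 3*I*√3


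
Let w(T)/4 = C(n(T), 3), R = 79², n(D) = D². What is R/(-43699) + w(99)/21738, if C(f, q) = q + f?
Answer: 263005521/158321477 ≈ 1.6612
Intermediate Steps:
C(f, q) = f + q
R = 6241
w(T) = 12 + 4*T² (w(T) = 4*(T² + 3) = 4*(3 + T²) = 12 + 4*T²)
R/(-43699) + w(99)/21738 = 6241/(-43699) + (12 + 4*99²)/21738 = 6241*(-1/43699) + (12 + 4*9801)*(1/21738) = -6241/43699 + (12 + 39204)*(1/21738) = -6241/43699 + 39216*(1/21738) = -6241/43699 + 6536/3623 = 263005521/158321477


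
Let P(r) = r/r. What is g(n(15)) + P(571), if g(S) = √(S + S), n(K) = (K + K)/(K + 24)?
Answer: 1 + 2*√65/13 ≈ 2.2403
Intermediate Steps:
P(r) = 1
n(K) = 2*K/(24 + K) (n(K) = (2*K)/(24 + K) = 2*K/(24 + K))
g(S) = √2*√S (g(S) = √(2*S) = √2*√S)
g(n(15)) + P(571) = √2*√(2*15/(24 + 15)) + 1 = √2*√(2*15/39) + 1 = √2*√(2*15*(1/39)) + 1 = √2*√(10/13) + 1 = √2*(√130/13) + 1 = 2*√65/13 + 1 = 1 + 2*√65/13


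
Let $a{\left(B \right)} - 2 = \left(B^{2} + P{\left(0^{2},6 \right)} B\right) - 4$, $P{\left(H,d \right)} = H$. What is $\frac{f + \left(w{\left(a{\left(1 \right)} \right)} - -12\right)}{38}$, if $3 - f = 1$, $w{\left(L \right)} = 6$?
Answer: $\frac{10}{19} \approx 0.52632$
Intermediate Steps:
$a{\left(B \right)} = -2 + B^{2}$ ($a{\left(B \right)} = 2 - \left(4 - B^{2} - 0^{2} B\right) = 2 + \left(\left(B^{2} + 0 B\right) - 4\right) = 2 + \left(\left(B^{2} + 0\right) - 4\right) = 2 + \left(B^{2} - 4\right) = 2 + \left(-4 + B^{2}\right) = -2 + B^{2}$)
$f = 2$ ($f = 3 - 1 = 2$)
$\frac{f + \left(w{\left(a{\left(1 \right)} \right)} - -12\right)}{38} = \frac{2 + \left(6 - -12\right)}{38} = \left(2 + \left(6 + 12\right)\right) \frac{1}{38} = \left(2 + 18\right) \frac{1}{38} = 20 \cdot \frac{1}{38} = \frac{10}{19}$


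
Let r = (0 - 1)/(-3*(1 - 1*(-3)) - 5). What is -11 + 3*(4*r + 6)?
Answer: 131/17 ≈ 7.7059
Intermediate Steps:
r = 1/17 (r = -1/(-3*(1 + 3) - 5) = -1/(-3*4 - 5) = -1/(-12 - 5) = -1/(-17) = -1*(-1/17) = 1/17 ≈ 0.058824)
-11 + 3*(4*r + 6) = -11 + 3*(4*(1/17) + 6) = -11 + 3*(4/17 + 6) = -11 + 3*(106/17) = -11 + 318/17 = 131/17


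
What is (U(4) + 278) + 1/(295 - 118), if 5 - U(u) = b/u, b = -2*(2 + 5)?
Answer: 101423/354 ≈ 286.51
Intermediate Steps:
b = -14 (b = -2*7 = -14)
U(u) = 5 + 14/u (U(u) = 5 - (-14)/u = 5 + 14/u)
(U(4) + 278) + 1/(295 - 118) = ((5 + 14/4) + 278) + 1/(295 - 118) = ((5 + 14*(1/4)) + 278) + 1/177 = ((5 + 7/2) + 278) + 1/177 = (17/2 + 278) + 1/177 = 573/2 + 1/177 = 101423/354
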